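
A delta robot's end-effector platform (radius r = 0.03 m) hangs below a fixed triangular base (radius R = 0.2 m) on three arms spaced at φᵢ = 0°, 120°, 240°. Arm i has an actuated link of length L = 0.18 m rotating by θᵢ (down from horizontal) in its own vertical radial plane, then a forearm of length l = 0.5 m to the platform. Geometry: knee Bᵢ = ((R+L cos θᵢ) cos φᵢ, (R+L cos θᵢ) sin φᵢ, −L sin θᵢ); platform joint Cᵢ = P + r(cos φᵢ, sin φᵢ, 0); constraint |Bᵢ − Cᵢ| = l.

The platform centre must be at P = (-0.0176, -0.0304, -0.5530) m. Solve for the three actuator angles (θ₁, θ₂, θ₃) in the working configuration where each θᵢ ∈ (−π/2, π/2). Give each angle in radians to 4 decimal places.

arm 1 (φ=0.0°): x'=-0.0176, y'=-0.0304
  e−x'=0.1876;  (l²−L²−(e−x')²−y'²−z²)/2L = -0.3454
  γ=atan2(-0.5530,0.1876)=-1.2437;  ψ=arccos(-0.5914)=2.2036;  θ1=γ+ψ≈0.9599
φ2=120.0° → target in arm frame (-0.0175, 0.0304)
  A cos θ + B sin θ = C:  0.1875·cos θ + -0.5530·sin θ = -0.3453
  θ2 = atan2(B,A) + arccos(C/0.5839) = 0.9596
φ3=240.0° → target in arm frame (0.0351, 0.0000)
  A cos θ + B sin θ = C:  0.1349·cos θ + -0.5530·sin θ = -0.2956
  √(A²+B²)=0.5692;  θ3 = -1.3316+2.1168 ≈ 0.7852

θ₁ = 0.9599, θ₂ = 0.9596, θ₃ = 0.7852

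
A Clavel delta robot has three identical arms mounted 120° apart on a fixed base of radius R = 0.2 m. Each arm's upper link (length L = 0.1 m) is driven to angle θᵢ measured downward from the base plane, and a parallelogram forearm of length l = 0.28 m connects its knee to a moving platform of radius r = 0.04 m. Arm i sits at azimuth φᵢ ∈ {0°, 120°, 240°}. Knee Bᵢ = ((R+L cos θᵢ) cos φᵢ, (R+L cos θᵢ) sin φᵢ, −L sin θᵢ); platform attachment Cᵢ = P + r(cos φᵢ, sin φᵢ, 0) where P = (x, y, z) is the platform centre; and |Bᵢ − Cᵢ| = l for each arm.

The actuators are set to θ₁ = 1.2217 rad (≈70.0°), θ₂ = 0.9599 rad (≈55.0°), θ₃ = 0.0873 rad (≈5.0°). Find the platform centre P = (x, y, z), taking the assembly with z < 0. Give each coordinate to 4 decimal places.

(-0.0529, -0.0517, -0.2150)

φ1=0.0°: virtual centre (0.1942, 0.0000, -0.0940), radius l
O2 = (0.2174·cos120.0°, 0.2174·sin120.0°, -0.0819) = (-0.1087, 0.1882, -0.0819)
φ3=240.0°: virtual centre (-0.1298, -0.2248, -0.0087), radius l
|O₂|²−|O₁|² = 0.0074;  |O₃|²−|O₁|² = 0.0209
linear system: -0.6058x+0.3765y = 0.0074−0.0241z; -0.6480x+-0.4497y = 0.0209−0.1705z
det = 0.5164;  x = -0.0217+0.1453z,  y = -0.0153+0.1698z
sphere 1 gives Az²+Bz+C=0 with A=1.0499, B=0.1200, C=-0.0227;  B²−4AC=0.1098;  roots -0.2150, 0.1007;  negative root z = -0.2150
x = -0.0529, y = -0.0517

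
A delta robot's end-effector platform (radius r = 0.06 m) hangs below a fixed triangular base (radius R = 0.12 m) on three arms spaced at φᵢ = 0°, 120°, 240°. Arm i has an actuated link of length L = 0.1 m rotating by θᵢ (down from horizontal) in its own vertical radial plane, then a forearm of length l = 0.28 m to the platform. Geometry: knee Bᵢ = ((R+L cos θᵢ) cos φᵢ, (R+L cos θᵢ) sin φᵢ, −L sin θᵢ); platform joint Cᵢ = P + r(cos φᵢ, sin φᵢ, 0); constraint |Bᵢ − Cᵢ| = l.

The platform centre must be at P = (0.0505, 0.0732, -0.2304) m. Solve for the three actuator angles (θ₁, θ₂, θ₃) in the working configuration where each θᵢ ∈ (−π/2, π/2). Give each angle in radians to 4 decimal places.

rotate P by −φ1: (0.0505, 0.0732, -0.2304)
  A=0.0095, B=-0.2304, C=(l²−L²−A²−y'²−z²)/(2L)=0.0493
  √(A²+B²)=0.2306;  θ1 = -1.5296+1.3552 ≈ -0.1744
φ2=120.0° → target in arm frame (0.0381, -0.0803)
  A=0.0219, B=-0.2304, C=(l²−L²−A²−y'²−z²)/(2L)=0.0419
  √(A²+B²)=0.2314;  θ2 = -1.4762+1.3886 ≈ -0.0876
arm 3 (φ=240.0°): x'=-0.0886, y'=0.0071
  A=0.1486, B=-0.2304, C=(l²−L²−A²−y'²−z²)/(2L)=-0.0341
  θ3 = atan2(B,A) + arccos(C/0.2742) = 0.6978

θ₁ = -0.1744, θ₂ = -0.0876, θ₃ = 0.6978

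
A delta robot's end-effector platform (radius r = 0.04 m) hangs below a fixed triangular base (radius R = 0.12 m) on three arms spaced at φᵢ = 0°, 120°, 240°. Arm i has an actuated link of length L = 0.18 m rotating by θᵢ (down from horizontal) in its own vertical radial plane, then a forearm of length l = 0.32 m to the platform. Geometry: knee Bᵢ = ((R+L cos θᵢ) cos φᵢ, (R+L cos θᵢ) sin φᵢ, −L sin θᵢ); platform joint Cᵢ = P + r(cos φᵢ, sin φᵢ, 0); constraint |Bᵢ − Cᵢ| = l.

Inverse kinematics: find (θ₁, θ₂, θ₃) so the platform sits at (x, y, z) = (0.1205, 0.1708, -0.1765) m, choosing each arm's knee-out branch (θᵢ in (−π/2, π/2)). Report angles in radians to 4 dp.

θ₁ = -0.3491, θ₂ = -0.0872, θ₃ = 1.3962

rotate P by −φ1: (0.1205, 0.1708, -0.1765)
  e−x'=-0.0405;  (l²−L²−(e−x')²−y'²−z²)/2L = 0.0223
  √(A²+B²)=0.1811;  θ1 = -1.7964+1.4472 ≈ -0.3491
arm 2 (φ=120.0°): x'=0.0877, y'=-0.1898
  A cos θ + B sin θ = C:  -0.0077·cos θ + -0.1765·sin θ = 0.0077
  θ2 = atan2(B,A) + arccos(C/0.1767) = -0.0872
φ3=240.0° → target in arm frame (-0.2082, 0.0190)
  A=0.2882, B=-0.1765, C=(l²−L²−A²−y'²−z²)/(2L)=-0.1238
  √(A²+B²)=0.3379;  θ3 = -0.5496+1.9457 ≈ 1.3962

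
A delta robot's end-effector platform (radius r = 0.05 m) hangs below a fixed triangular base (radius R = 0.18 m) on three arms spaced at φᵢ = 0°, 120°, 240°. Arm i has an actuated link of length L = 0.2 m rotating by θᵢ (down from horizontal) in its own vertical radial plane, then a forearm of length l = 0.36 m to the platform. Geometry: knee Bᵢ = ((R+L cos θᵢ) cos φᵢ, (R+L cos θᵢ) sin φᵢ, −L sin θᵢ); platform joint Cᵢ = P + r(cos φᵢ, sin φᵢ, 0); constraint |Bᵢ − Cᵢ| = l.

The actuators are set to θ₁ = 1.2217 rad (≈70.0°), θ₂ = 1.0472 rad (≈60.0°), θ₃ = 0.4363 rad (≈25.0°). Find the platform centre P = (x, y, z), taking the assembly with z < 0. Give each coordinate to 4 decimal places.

(-0.0875, -0.0884, -0.3880)

arm 1 at φ=0.0°: e+L cos θ1 = 0.1984;  centre 1 = (0.1984, 0.0000, -0.1879)
φ2=120.0°: virtual centre (-0.1150, 0.1992, -0.1732), radius l
φ3=240.0°: virtual centre (-0.1556, -0.2696, -0.0845), radius l
eliminate P² terms by subtracting sphere 1 from 2 and 3
[-0.6268 0.3984 0.0295]·P = 0.0082;  [-0.7081 -0.5391 0.2068]·P = 0.0293
Cramer: x(z) = -0.0260+0.1585z;  y(z) = -0.0203+0.1755z
sphere 1 gives Az²+Bz+C=0 with A=1.0559, B=0.2976, C=-0.0435;  B²−4AC=0.2723;  roots -0.3880, 0.1062;  negative root z = -0.3880
x = -0.0875, y = -0.0884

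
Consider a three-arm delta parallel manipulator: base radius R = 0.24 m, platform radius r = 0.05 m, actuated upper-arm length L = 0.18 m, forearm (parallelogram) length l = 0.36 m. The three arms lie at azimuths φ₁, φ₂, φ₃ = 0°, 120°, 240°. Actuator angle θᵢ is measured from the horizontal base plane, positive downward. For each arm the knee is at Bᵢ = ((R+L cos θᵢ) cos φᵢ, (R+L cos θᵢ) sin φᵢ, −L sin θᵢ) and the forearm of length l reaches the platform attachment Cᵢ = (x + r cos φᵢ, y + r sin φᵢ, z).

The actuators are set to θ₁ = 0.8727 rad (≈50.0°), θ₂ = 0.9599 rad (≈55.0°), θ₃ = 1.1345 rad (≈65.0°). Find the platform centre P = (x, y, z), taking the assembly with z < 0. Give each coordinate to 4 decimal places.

φ1=0.0°: virtual centre (0.3057, 0.0000, -0.1379), radius l
arm 2 at φ=120.0°: e+L cos θ2 = 0.2932;  centre 2 = (-0.1466, 0.2540, -0.1474)
arm 3 at φ=240.0°: e+L cos θ3 = 0.2661;  centre 3 = (-0.1330, -0.2304, -0.1631)
eliminate P² terms by subtracting sphere 1 from 2 and 3
[-0.9046 0.5079 -0.0191]·P = -0.0047;  [-0.8775 -0.4608 -0.0505]·P = -0.0151
det = 0.8626;  x = 0.0114+-0.0399z,  y = 0.0110+-0.0335z
sphere 1 gives Az²+Bz+C=0 with A=1.0027, B=0.2986, C=-0.0239;  B²−4AC=0.1848;  roots -0.3632, 0.0655;  negative root z = -0.3632
x = 0.0259, y = 0.0232

(0.0259, 0.0232, -0.3632)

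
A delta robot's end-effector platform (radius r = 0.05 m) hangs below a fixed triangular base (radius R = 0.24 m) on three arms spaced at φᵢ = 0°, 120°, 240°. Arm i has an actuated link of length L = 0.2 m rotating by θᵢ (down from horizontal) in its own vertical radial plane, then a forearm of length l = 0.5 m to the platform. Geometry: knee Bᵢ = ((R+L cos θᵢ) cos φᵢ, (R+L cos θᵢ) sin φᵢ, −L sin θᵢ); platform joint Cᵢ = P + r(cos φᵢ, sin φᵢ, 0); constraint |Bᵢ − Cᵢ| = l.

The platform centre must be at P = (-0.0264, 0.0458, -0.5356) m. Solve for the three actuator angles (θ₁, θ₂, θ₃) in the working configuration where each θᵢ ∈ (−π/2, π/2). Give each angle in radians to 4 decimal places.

θ₁ = 0.9597, θ₂ = 0.6981, θ₃ = 0.9599

rotate P by −φ1: (-0.0264, 0.0458, -0.5356)
  e−x'=0.2164;  (l²−L²−(e−x')²−y'²−z²)/2L = -0.3145
  θ1 = atan2(B,A) + arccos(C/0.5777) = 0.9597
rotate P by −φ2: (0.0529, 0.0000, -0.5356)
  e−x'=0.1371;  (l²−L²−(e−x')²−y'²−z²)/2L = -0.2392
  γ=atan2(-0.5356,0.1371)=-1.3201;  ψ=arccos(-0.4326)=2.0182;  θ2=γ+ψ≈0.6981
φ3=240.0° → target in arm frame (-0.0265, -0.0458)
  A=0.2165, B=-0.5356, C=(l²−L²−A²−y'²−z²)/(2L)=-0.3145
  √(A²+B²)=0.5777;  θ3 = -1.1867+2.1466 ≈ 0.9599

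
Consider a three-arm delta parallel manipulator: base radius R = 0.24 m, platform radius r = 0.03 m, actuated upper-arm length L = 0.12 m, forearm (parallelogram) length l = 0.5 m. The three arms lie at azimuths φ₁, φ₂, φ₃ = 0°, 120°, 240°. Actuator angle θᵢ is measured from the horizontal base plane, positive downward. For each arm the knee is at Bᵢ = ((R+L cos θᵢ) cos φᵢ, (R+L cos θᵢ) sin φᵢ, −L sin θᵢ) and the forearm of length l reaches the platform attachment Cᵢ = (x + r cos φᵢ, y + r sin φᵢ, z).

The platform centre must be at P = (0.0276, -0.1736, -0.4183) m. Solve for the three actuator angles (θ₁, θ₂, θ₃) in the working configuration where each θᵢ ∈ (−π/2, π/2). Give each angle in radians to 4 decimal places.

θ₁ = 0.4366, θ₂ = 1.3966, θ₃ = -0.2614

arm 1 (φ=0.0°): x'=0.0276, y'=-0.1736
  A cos θ + B sin θ = C:  0.1824·cos θ + -0.4183·sin θ = -0.0116
  θ1 = atan2(B,A) + arccos(C/0.4563) = 0.4366
φ2=120.0° → target in arm frame (-0.1641, 0.0629)
  e−x'=0.3741;  (l²−L²−(e−x')²−y'²−z²)/2L = -0.3471
  θ2 = atan2(B,A) + arccos(C/0.5612) = 1.3966
arm 3 (φ=240.0°): x'=0.1365, y'=0.1107
  A cos θ + B sin θ = C:  0.0735·cos θ + -0.4183·sin θ = 0.1791
  γ=atan2(-0.4183,0.0735)=-1.3970;  ψ=arccos(0.4216)=1.1356;  θ3=γ+ψ≈-0.2614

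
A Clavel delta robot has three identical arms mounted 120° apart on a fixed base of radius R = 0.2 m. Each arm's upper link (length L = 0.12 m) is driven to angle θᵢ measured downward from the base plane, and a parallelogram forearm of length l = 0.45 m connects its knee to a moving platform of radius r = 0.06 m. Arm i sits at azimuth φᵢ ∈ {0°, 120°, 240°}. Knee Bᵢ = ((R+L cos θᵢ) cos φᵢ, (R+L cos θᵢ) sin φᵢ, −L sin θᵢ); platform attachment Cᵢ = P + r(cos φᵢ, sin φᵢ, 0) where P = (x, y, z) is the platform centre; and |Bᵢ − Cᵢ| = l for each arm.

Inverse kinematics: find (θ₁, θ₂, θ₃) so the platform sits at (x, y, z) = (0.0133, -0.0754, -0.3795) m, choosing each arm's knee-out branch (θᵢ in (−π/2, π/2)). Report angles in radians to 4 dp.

rotate P by −φ1: (0.0133, -0.0754, -0.3795)
  e−x'=0.1267;  (l²−L²−(e−x')²−y'²−z²)/2L = 0.0931
  γ=atan2(-0.3795,0.1267)=-1.2486;  ψ=arccos(0.2327)=1.3360;  θ1=γ+ψ≈0.0874
rotate P by −φ2: (-0.0719, 0.0262, -0.3795)
  A=0.2119, B=-0.3795, C=(l²−L²−A²−y'²−z²)/(2L)=-0.0064
  γ=atan2(-0.3795,0.2119)=-1.0615;  ψ=arccos(-0.0146)=1.5854;  θ2=γ+ψ≈0.5240
φ3=240.0° → target in arm frame (0.0586, 0.0492)
  e−x'=0.0814;  (l²−L²−(e−x')²−y'²−z²)/2L = 0.1460
  √(A²+B²)=0.3881;  θ3 = -1.3596+1.1851 ≈ -0.1745

θ₁ = 0.0874, θ₂ = 0.5240, θ₃ = -0.1745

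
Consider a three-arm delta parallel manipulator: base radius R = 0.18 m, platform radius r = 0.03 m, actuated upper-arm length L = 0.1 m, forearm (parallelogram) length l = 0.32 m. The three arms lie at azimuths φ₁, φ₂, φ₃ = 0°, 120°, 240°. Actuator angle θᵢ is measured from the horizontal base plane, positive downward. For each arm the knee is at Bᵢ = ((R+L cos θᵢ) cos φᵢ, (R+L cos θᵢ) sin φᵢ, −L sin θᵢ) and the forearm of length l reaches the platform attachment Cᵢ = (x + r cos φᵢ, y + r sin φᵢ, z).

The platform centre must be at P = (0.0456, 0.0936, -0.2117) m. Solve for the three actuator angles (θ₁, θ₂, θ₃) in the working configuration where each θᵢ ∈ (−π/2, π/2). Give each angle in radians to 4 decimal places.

θ₁ = -0.1747, θ₂ = -0.3490, θ₃ = 1.1345

rotate P by −φ1: (0.0456, 0.0936, -0.2117)
  A=0.1044, B=-0.2117, C=(l²−L²−A²−y'²−z²)/(2L)=0.1396
  θ1 = atan2(B,A) + arccos(C/0.2360) = -0.1747
φ2=120.0° → target in arm frame (0.0583, -0.0863)
  A=0.0917, B=-0.2117, C=(l²−L²−A²−y'²−z²)/(2L)=0.1586
  γ=atan2(-0.2117,0.0917)=-1.1619;  ψ=arccos(0.6874)=0.8129;  θ2=γ+ψ≈-0.3490
φ3=240.0° → target in arm frame (-0.1039, -0.0073)
  A=0.2539, B=-0.2117, C=(l²−L²−A²−y'²−z²)/(2L)=-0.0846
  θ3 = atan2(B,A) + arccos(C/0.3305) = 1.1345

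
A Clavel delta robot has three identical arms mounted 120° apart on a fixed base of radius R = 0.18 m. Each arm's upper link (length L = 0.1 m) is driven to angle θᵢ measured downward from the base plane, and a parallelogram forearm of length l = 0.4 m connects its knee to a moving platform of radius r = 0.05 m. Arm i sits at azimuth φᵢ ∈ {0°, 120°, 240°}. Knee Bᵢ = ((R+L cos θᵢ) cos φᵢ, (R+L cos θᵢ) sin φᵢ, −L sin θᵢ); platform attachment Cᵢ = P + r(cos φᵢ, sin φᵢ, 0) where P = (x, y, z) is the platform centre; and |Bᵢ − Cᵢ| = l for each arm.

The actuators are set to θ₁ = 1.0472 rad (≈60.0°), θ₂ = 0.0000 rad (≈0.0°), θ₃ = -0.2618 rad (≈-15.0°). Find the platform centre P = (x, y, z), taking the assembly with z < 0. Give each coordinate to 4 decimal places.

(-0.1342, -0.0213, -0.3332)

φ1=0.0°: virtual centre (0.1800, 0.0000, -0.0866), radius l
S2 = (0.2300·cos120.0°, 0.2300·sin120.0°, 0.0000) = (-0.1150, 0.1992, 0.0000)
φ3=240.0°: virtual centre (-0.1133, -0.1962, 0.0259), radius l
subtract pairs → two planes through P
linear system: -0.5900x+0.3984y = 0.0130−0.1732z; -0.5866x+-0.3925y = 0.0121−0.2250z
det = 0.4652;  x = -0.0213+0.3387z,  y = 0.0010+0.0669z
quadratic in z: (1.1192)z²+(0.0369)z+(-0.1120)=0, √Δ=0.7089 → z ∈ {-0.3332, 0.3002}; z = -0.3332 (taking z<0)
x = -0.1342, y = -0.0213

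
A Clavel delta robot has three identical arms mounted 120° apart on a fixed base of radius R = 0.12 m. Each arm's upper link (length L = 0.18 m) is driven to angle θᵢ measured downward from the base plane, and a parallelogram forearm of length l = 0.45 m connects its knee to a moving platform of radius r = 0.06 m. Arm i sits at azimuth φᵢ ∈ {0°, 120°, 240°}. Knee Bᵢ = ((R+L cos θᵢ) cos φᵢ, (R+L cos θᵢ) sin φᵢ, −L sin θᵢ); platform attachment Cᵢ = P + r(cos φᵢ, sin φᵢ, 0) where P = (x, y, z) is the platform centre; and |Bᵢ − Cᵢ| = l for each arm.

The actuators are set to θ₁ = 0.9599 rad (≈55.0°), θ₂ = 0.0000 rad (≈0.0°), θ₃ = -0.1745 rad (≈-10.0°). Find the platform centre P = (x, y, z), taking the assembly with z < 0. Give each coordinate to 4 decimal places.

φ1=0.0°: virtual centre (0.1632, 0.0000, -0.1474), radius l
arm 2 at φ=120.0°: e+L cos θ2 = 0.2400;  centre 2 = (-0.1200, 0.2078, 0.0000)
centre 3 = (0.2373·cos240.0°, 0.2373·sin240.0°, 0.0313) = (-0.1186, -0.2055, 0.0313)
eliminate P² terms by subtracting sphere 1 from 2 and 3
[-0.5665 0.4157 0.2949]·P = 0.0092;  [-0.5638 -0.4110 0.3574]·P = 0.0089
Cramer: x(z) = -0.0160+0.5774z;  y(z) = 0.0003+0.0775z
sphere 1 gives Az²+Bz+C=0 with A=1.3394, B=0.0879, C=-0.1486;  B²−4AC=0.8040;  roots -0.3675, 0.3019;  negative root z = -0.3675
x = -0.2282, y = -0.0281

(-0.2282, -0.0281, -0.3675)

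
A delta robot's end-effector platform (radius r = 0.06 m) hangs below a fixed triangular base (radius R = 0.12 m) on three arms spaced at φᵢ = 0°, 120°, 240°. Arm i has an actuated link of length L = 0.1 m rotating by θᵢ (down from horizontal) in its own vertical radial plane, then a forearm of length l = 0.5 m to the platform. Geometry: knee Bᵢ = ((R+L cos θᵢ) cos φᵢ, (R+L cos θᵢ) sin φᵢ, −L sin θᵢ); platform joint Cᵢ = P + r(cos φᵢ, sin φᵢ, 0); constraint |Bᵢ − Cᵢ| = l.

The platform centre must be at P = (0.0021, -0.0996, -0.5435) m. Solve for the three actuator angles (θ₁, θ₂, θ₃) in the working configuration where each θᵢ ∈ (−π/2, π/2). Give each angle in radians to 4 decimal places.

arm 1 (φ=0.0°): x'=0.0021, y'=-0.0996
  A cos θ + B sin θ = C:  0.0579·cos θ + -0.5435·sin θ = -0.3433
  θ1 = atan2(B,A) + arccos(C/0.5466) = 0.7853
rotate P by −φ2: (-0.0873, 0.0480, -0.5435)
  e−x'=0.1473;  (l²−L²−(e−x')²−y'²−z²)/2L = -0.3970
  √(A²+B²)=0.5631;  θ2 = -1.3061+2.3532 ≈ 1.0470
arm 3 (φ=240.0°): x'=0.0852, y'=0.0516
  e−x'=-0.0252;  (l²−L²−(e−x')²−y'²−z²)/2L = -0.2935
  θ3 = atan2(B,A) + arccos(C/0.5441) = 0.5233

θ₁ = 0.7853, θ₂ = 1.0470, θ₃ = 0.5233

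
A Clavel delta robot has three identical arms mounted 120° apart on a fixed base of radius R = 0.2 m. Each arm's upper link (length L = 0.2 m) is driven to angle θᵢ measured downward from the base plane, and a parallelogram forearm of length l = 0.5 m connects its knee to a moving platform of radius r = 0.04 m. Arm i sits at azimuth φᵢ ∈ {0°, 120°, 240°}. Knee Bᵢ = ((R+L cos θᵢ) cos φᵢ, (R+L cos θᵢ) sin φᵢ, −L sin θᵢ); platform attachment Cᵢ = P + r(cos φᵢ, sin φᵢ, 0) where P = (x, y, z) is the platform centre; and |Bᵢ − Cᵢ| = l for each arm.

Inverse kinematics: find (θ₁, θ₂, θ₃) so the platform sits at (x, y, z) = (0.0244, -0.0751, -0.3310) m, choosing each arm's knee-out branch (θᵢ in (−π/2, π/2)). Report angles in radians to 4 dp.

arm 1 (φ=0.0°): x'=0.0244, y'=-0.0751
  A cos θ + B sin θ = C:  0.1356·cos θ + -0.3310·sin θ = 0.1910
  θ1 = atan2(B,A) + arccos(C/0.3577) = -0.1746
rotate P by −φ2: (-0.0772, 0.0164, -0.3310)
  A cos θ + B sin θ = C:  0.2372·cos θ + -0.3310·sin θ = 0.1097
  θ2 = atan2(B,A) + arccos(C/0.4072) = 0.3491
arm 3 (φ=240.0°): x'=0.0528, y'=0.0587
  A cos θ + B sin θ = C:  0.1072·cos θ + -0.3310·sin θ = 0.2138
  θ3 = atan2(B,A) + arccos(C/0.3479) = -0.3486

θ₁ = -0.1746, θ₂ = 0.3491, θ₃ = -0.3486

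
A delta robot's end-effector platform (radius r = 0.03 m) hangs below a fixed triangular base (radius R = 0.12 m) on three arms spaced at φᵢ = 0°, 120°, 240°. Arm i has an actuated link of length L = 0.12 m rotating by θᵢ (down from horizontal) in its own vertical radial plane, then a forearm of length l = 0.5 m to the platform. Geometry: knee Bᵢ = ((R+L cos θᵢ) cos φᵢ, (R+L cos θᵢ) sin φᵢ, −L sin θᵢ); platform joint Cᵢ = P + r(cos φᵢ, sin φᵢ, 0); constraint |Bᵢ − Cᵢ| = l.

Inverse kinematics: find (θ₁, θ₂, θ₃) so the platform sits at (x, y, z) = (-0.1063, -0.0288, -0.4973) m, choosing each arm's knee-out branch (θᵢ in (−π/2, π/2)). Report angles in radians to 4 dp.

θ₁ = 0.7853, θ₂ = 0.3488, θ₃ = 0.1743

arm 1 (φ=0.0°): x'=-0.1063, y'=-0.0288
  A cos θ + B sin θ = C:  0.1963·cos θ + -0.4973·sin θ = -0.2128
  θ1 = atan2(B,A) + arccos(C/0.5346) = 0.7853
arm 2 (φ=120.0°): x'=0.0282, y'=0.1065
  A cos θ + B sin θ = C:  0.0618·cos θ + -0.4973·sin θ = -0.1119
  θ2 = atan2(B,A) + arccos(C/0.5011) = 0.3488
φ3=240.0° → target in arm frame (0.0781, -0.0777)
  A=0.0119, B=-0.4973, C=(l²−L²−A²−y'²−z²)/(2L)=-0.0745
  √(A²+B²)=0.4974;  θ3 = -1.5469+1.7211 ≈ 0.1743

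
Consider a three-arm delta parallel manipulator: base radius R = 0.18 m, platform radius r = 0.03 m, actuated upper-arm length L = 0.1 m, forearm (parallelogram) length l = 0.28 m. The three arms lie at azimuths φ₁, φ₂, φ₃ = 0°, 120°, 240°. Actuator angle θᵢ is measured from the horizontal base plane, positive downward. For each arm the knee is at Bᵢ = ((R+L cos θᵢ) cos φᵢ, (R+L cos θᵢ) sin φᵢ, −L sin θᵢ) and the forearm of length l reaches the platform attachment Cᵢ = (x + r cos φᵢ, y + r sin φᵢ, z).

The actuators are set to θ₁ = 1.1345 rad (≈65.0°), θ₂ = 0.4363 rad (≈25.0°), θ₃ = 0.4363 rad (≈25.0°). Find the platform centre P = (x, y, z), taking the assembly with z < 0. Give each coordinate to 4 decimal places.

(-0.0570, 0.0000, -0.2182)

arm 1 at φ=0.0°: (R−r)+L cos θ1 = 0.1923;  O1 = (0.1923, 0.0000, -0.0906)
arm 2 at φ=120.0°: (R−r)+L cos θ2 = 0.2406;  O2 = (-0.1203, 0.2084, -0.0423)
arm 3 at φ=240.0°: (R−r)+L cos θ3 = 0.2406;  O3 = (-0.1203, -0.2084, -0.0423)
eliminate P² terms by subtracting sphere 1 from 2 and 3
linear system: -0.6251x+0.4168y = 0.0145−0.0967z; -0.6251x+-0.4168y = 0.0145−0.0967z
det = 0.5211;  x = -0.0232+0.1548z,  y = 0.0000+0.0000z
sphere 1 gives Az²+Bz+C=0 with A=1.0240, B=0.1146, C=-0.0238;  B²−4AC=0.1104;  roots -0.2182, 0.1063;  negative root z = -0.2182
x = -0.0570, y = 0.0000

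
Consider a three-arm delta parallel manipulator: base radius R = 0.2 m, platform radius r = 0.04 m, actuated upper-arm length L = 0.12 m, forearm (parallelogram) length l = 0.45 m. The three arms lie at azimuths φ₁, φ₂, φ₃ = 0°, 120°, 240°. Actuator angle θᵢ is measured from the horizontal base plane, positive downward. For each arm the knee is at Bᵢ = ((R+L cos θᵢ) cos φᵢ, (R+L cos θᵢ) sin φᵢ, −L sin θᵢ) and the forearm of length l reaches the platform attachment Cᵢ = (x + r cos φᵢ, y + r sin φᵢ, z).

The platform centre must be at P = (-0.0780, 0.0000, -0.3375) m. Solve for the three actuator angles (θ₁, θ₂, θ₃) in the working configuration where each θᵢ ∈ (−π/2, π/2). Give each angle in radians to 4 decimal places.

rotate P by −φ1: (-0.0780, 0.0000, -0.3375)
  A cos θ + B sin θ = C:  0.2380·cos θ + -0.3375·sin θ = 0.0731
  √(A²+B²)=0.4130;  θ1 = -0.9566+1.3928 ≈ 0.4362
arm 2 (φ=120.0°): x'=0.0390, y'=0.0675
  e−x'=0.1210;  (l²−L²−(e−x')²−y'²−z²)/2L = 0.2291
  √(A²+B²)=0.3585;  θ2 = -1.2266+0.8775 ≈ -0.3490
rotate P by −φ3: (0.0390, -0.0675, -0.3375)
  e−x'=0.1210;  (l²−L²−(e−x')²−y'²−z²)/2L = 0.2291
  √(A²+B²)=0.3585;  θ3 = -1.2266+0.8775 ≈ -0.3490

θ₁ = 0.4362, θ₂ = -0.3490, θ₃ = -0.3490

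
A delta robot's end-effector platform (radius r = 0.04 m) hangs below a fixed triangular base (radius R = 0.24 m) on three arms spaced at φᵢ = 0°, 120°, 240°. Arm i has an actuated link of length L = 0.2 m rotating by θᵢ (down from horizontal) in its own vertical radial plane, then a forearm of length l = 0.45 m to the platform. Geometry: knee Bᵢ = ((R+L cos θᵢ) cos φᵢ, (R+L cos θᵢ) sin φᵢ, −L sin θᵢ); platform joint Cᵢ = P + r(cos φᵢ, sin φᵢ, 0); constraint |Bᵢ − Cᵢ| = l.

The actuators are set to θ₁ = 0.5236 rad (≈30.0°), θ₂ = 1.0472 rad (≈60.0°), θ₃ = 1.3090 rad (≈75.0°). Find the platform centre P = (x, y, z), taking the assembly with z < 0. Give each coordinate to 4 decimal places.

arm 1 at φ=0.0°: (R−r)+L cos θ1 = 0.3732;  O1 = (0.3732, 0.0000, -0.1000)
O2 = (0.3000·cos120.0°, 0.3000·sin120.0°, -0.1732) = (-0.1500, 0.2598, -0.1732)
O3 = (0.2518·cos240.0°, 0.2518·sin240.0°, -0.1932) = (-0.1259, -0.2180, -0.1932)
eliminate P² terms by subtracting sphere 1 from 2 and 3
linear system: -1.0464x+0.5196y = -0.0293−-0.1464z; -0.9982x+-0.4361y = -0.0486−-0.1864z
Cramer: x(z) = 0.0390-0.1648z;  y(z) = 0.0222-0.0501z
into |P−O₁|² = l²: 1.0297z² + 0.3079z + -0.0803 = 0;  Δ = 0.4256;  z = -0.4663 or 0.1673 → z<0 root = -0.4663
x = 0.1158, y = 0.0455

(0.1158, 0.0455, -0.4663)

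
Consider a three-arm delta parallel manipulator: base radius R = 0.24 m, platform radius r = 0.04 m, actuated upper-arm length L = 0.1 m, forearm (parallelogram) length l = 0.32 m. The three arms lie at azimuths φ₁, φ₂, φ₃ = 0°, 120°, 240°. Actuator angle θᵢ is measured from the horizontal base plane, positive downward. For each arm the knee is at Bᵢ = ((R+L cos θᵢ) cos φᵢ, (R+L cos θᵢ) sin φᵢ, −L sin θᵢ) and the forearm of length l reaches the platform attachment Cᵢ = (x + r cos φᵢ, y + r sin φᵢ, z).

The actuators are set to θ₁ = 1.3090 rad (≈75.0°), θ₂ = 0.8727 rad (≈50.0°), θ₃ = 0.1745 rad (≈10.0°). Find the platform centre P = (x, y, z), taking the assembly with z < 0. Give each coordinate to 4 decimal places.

(-0.0603, -0.0404, -0.2339)

arm 1 at φ=0.0°: ρ1 = 0.2259;  centre 1 = (0.2259, 0.0000, -0.0966)
φ2=120.0°: virtual centre (-0.1321, 0.2289, -0.0766), radius l
centre 3 = (0.2985·cos240.0°, 0.2985·sin240.0°, -0.0174) = (-0.1492, -0.2585, -0.0174)
|centre ₂|²−|centre ₁|² = 0.0154;  |centre ₃|²−|centre ₁|² = 0.0290
[-0.7160 0.4577 0.0400]·P = 0.0154;  [-0.7502 -0.5170 0.1585]·P = 0.0290
det = 0.7136;  x = -0.0298+0.1306z,  y = -0.0130+0.1170z
quadratic in z: (1.0307)z²+(0.1234)z+(-0.0276)=0, √Δ=0.3589 → z ∈ {-0.2339, 0.1143}; z = -0.2339 (taking z<0)
x = -0.0603, y = -0.0404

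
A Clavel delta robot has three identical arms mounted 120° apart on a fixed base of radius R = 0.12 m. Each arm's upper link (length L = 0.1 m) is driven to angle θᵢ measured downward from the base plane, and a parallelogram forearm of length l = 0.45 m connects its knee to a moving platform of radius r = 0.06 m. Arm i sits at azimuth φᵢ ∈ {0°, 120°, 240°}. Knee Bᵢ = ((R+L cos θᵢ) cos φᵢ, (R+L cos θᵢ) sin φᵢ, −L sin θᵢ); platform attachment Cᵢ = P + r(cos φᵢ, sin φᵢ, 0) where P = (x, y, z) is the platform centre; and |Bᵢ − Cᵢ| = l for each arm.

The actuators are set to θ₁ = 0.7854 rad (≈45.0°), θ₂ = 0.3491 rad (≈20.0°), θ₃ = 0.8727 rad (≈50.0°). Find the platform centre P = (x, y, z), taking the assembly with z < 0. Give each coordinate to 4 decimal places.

(-0.0334, 0.0898, -0.4800)

arm 1 at φ=0.0°: ρ1 = 0.1307;  S1 = (0.1307, 0.0000, -0.0707)
φ2=120.0°: virtual centre (-0.0770, 0.1333, -0.0342), radius l
arm 3 at φ=240.0°: ρ3 = 0.1243;  S3 = (-0.0621, -0.1076, -0.0766)
subtract pairs → two planes through P
linear system: -0.4154x+0.2667y = 0.0028−0.0730z; -0.3857x+-0.2153y = -0.0008−-0.0118z
Cramer: x(z) = -0.0021+0.0654z;  y(z) = 0.0073-0.1719z
sphere 1 gives Az²+Bz+C=0 with A=1.0338, B=0.1216, C=-0.1798;  B²−4AC=0.7584;  roots -0.4800, 0.3624;  negative root z = -0.4800
x = -0.0334, y = 0.0898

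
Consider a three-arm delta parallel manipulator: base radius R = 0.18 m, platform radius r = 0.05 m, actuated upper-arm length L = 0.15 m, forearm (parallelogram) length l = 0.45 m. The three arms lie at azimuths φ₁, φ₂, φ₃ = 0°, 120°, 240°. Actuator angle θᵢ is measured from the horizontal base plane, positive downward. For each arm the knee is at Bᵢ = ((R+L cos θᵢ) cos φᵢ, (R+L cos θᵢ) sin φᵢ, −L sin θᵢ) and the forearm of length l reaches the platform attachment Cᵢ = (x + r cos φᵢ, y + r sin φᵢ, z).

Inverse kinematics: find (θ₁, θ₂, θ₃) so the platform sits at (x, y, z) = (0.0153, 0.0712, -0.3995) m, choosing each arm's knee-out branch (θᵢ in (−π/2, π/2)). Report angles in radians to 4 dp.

θ₁ = 0.2622, θ₂ = 0.0875, θ₃ = 0.6113

arm 1 (φ=0.0°): x'=0.0153, y'=0.0712
  A cos θ + B sin θ = C:  0.1147·cos θ + -0.3995·sin θ = 0.0072
  √(A²+B²)=0.4156;  θ1 = -1.2912+1.5534 ≈ 0.2622
φ2=120.0° → target in arm frame (0.0540, -0.0489)
  A=0.0760, B=-0.3995, C=(l²−L²−A²−y'²−z²)/(2L)=0.0408
  √(A²+B²)=0.4067;  θ2 = -1.3828+1.4703 ≈ 0.0875
φ3=240.0° → target in arm frame (-0.0693, -0.0223)
  A cos θ + B sin θ = C:  0.1993·cos θ + -0.3995·sin θ = -0.0661
  θ3 = atan2(B,A) + arccos(C/0.4465) = 0.6113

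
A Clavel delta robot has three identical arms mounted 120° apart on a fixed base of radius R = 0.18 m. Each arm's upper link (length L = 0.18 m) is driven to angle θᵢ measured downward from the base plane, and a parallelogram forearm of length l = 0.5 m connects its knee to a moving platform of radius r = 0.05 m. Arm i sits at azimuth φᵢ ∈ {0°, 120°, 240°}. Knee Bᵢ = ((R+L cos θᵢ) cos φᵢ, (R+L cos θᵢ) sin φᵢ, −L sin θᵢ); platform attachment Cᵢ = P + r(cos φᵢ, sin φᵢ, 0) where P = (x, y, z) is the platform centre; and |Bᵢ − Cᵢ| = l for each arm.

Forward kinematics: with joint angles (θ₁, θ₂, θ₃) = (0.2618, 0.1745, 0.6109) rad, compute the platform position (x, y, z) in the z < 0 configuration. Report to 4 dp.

φ1=0.0°: virtual centre (0.3039, 0.0000, -0.0466), radius l
S2 = (0.3073·cos120.0°, 0.3073·sin120.0°, -0.0313) = (-0.1536, 0.2661, -0.0313)
S3 = (0.2774·cos240.0°, 0.2774·sin240.0°, -0.1032) = (-0.1387, -0.2403, -0.1032)
|S₂|²−|S₁|² = 0.0009;  |S₃|²−|S₁|² = -0.0069
plane₁₂: -0.9150x+0.5322y+0.0307z = 0.0009
Cramer: x(z) = 0.0035-0.0500z;  y(z) = 0.0078-0.1437z
into |P−S₁|² = l²: 1.0231z² + 0.1210z + -0.1576 = 0;  Δ = 0.6595;  z = -0.4560 or 0.3377 → z<0 root = -0.4560
x = 0.0264, y = 0.0733

(0.0264, 0.0733, -0.4560)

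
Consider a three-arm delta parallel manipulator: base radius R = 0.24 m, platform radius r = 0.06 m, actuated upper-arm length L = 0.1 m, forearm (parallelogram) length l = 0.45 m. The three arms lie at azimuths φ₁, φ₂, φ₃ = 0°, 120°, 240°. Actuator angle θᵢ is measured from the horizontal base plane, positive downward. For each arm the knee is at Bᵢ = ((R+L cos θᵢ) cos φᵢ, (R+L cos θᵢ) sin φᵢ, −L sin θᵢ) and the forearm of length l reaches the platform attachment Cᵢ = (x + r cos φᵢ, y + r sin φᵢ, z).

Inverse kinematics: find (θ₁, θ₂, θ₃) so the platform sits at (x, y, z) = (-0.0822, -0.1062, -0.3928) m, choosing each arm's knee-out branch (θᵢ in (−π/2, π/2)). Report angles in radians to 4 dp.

θ₁ = 1.0472, θ₂ = 0.8731, θ₃ = -0.3489

arm 1 (φ=0.0°): x'=-0.0822, y'=-0.1062
  A=0.2622, B=-0.3928, C=(l²−L²−A²−y'²−z²)/(2L)=-0.2091
  √(A²+B²)=0.4723;  θ1 = -0.9822+2.0295 ≈ 1.0472
arm 2 (φ=120.0°): x'=-0.0509, y'=0.1243
  e−x'=0.2309;  (l²−L²−(e−x')²−y'²−z²)/2L = -0.1527
  √(A²+B²)=0.4556;  θ2 = -1.0394+1.9126 ≈ 0.8731
rotate P by −φ3: (0.1331, -0.0181, -0.3928)
  A cos θ + B sin θ = C:  0.0469·cos θ + -0.3928·sin θ = 0.1784
  γ=atan2(-0.3928,0.0469)=-1.4519;  ψ=arccos(0.4510)=1.1030;  θ3=γ+ψ≈-0.3489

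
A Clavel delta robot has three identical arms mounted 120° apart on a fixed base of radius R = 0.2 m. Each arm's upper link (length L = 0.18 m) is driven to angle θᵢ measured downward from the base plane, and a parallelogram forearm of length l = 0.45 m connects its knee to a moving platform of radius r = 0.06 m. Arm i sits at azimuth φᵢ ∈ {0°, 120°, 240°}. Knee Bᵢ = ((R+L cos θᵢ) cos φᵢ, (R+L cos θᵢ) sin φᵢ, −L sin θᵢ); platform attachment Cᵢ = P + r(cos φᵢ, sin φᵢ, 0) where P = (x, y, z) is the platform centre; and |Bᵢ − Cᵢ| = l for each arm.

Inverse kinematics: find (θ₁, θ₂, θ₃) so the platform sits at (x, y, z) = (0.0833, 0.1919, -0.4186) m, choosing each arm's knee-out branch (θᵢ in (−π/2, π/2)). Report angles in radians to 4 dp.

arm 1 (φ=0.0°): x'=0.0833, y'=0.1919
  A cos θ + B sin θ = C:  0.0567·cos θ + -0.4186·sin θ = -0.1255
  γ=atan2(-0.4186,0.0567)=-1.4362;  ψ=arccos(-0.2970)=1.8724;  θ1=γ+ψ≈0.4362
rotate P by −φ2: (0.1245, -0.1681, -0.4186)
  e−x'=0.0155;  (l²−L²−(e−x')²−y'²−z²)/2L = -0.0934
  √(A²+B²)=0.4189;  θ2 = -1.5339+1.7956 ≈ 0.2617
arm 3 (φ=240.0°): x'=-0.2078, y'=-0.0238
  A=0.3478, B=-0.4186, C=(l²−L²−A²−y'²−z²)/(2L)=-0.3519
  √(A²+B²)=0.5443;  θ3 = -0.8775+2.2739 ≈ 1.3964

θ₁ = 0.4362, θ₂ = 0.2617, θ₃ = 1.3964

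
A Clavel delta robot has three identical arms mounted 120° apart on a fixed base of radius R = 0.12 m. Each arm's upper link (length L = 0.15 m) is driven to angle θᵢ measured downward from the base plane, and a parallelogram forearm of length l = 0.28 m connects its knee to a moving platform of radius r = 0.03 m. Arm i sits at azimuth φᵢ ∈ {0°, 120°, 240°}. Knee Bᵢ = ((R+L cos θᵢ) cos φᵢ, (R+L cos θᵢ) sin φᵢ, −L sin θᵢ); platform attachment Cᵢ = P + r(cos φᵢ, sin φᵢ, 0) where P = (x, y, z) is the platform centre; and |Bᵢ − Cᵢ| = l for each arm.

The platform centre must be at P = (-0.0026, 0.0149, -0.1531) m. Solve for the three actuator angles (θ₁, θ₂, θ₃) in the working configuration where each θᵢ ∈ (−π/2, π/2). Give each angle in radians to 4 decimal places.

θ₁ = 0.0874, θ₂ = -0.0880, θ₃ = 0.1745

rotate P by −φ1: (-0.0026, 0.0149, -0.1531)
  A=0.0926, B=-0.1531, C=(l²−L²−A²−y'²−z²)/(2L)=0.0789
  √(A²+B²)=0.1789;  θ1 = -1.0268+1.1143 ≈ 0.0874
φ2=120.0° → target in arm frame (0.0142, -0.0052)
  A=0.0758, B=-0.1531, C=(l²−L²−A²−y'²−z²)/(2L)=0.0890
  γ=atan2(-0.1531,0.0758)=-1.1111;  ψ=arccos(0.5207)=1.0231;  θ2=γ+ψ≈-0.0880
arm 3 (φ=240.0°): x'=-0.0116, y'=-0.0097
  A=0.1016, B=-0.1531, C=(l²−L²−A²−y'²−z²)/(2L)=0.0735
  √(A²+B²)=0.1837;  θ3 = -0.9849+1.1594 ≈ 0.1745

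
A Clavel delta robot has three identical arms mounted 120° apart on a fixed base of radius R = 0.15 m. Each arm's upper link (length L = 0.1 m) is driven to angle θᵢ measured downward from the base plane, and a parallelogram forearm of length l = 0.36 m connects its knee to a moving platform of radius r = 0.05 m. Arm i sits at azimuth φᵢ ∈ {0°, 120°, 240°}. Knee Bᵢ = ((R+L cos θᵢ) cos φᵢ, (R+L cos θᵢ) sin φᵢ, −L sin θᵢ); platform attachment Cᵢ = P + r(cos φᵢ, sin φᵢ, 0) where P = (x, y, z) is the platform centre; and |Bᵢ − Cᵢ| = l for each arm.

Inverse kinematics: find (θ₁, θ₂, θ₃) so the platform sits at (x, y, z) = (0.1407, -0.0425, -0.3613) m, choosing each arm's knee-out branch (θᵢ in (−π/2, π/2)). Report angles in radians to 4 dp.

arm 1 (φ=0.0°): x'=0.1407, y'=-0.0425
  A cos θ + B sin θ = C:  -0.0407·cos θ + -0.3613·sin θ = -0.0720
  γ=atan2(-0.3613,-0.0407)=-1.6830;  ψ=arccos(-0.1980)=1.7701;  θ1=γ+ψ≈0.0872
φ2=120.0° → target in arm frame (-0.1072, -0.1006)
  e−x'=0.2072;  (l²−L²−(e−x')²−y'²−z²)/2L = -0.3199
  θ2 = atan2(B,A) + arccos(C/0.4165) = 1.3963
rotate P by −φ3: (-0.0335, 0.1431, -0.3613)
  A=0.1335, B=-0.3613, C=(l²−L²−A²−y'²−z²)/(2L)=-0.2462
  γ=atan2(-0.3613,0.1335)=-1.2168;  ψ=arccos(-0.6393)=2.2644;  θ3=γ+ψ≈1.0476

θ₁ = 0.0872, θ₂ = 1.3963, θ₃ = 1.0476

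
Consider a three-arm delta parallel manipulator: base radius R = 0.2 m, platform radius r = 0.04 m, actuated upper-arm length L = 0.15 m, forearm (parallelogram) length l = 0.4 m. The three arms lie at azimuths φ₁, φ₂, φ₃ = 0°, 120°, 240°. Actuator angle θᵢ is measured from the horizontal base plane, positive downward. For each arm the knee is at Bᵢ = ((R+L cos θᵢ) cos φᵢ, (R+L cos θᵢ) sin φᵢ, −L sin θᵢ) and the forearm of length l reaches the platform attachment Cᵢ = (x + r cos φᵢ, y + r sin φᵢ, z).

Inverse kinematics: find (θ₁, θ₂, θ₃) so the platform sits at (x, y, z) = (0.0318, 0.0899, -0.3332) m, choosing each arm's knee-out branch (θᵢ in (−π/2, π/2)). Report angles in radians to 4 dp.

θ₁ = 0.3490, θ₂ = 0.1745, θ₃ = 0.9599

φ1=0.0° → target in arm frame (0.0318, 0.0899)
  A=0.1282, B=-0.3332, C=(l²−L²−A²−y'²−z²)/(2L)=0.0065
  γ=atan2(-0.3332,0.1282)=-1.2035;  ψ=arccos(0.0183)=1.5525;  θ1=γ+ψ≈0.3490
rotate P by −φ2: (0.0620, -0.0725, -0.3332)
  A cos θ + B sin θ = C:  0.0980·cos θ + -0.3332·sin θ = 0.0387
  √(A²+B²)=0.3473;  θ2 = -1.2846+1.4591 ≈ 0.1745
rotate P by −φ3: (-0.0938, -0.0174, -0.3332)
  A=0.2538, B=-0.3332, C=(l²−L²−A²−y'²−z²)/(2L)=-0.1274
  √(A²+B²)=0.4188;  θ3 = -0.9199+1.8799 ≈ 0.9599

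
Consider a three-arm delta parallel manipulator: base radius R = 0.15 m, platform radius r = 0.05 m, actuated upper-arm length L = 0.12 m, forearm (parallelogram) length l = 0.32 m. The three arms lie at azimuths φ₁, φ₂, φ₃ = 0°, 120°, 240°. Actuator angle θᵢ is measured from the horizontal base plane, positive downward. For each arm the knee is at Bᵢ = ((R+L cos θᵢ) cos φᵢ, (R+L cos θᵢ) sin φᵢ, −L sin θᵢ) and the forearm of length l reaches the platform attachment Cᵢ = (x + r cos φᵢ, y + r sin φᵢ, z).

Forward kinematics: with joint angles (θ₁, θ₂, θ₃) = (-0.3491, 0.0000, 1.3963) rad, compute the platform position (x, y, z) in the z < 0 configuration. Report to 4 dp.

arm 1 at φ=0.0°: ρ1 = 0.2128;  S1 = (0.2128, 0.0000, 0.0410)
arm 2 at φ=120.0°: ρ2 = 0.2200;  S2 = (-0.1100, 0.1905, 0.0000)
φ3=240.0°: virtual centre (-0.0604, -0.1046, -0.1182), radius l
subtract pairs → two planes through P
linear system: -0.6455x+0.3811y = 0.0014−-0.0821z; -0.5464x+-0.2093y = -0.0184−-0.3184z
Cramer: x(z) = 0.0195-0.4035z;  y(z) = 0.0369-0.4682z
quadratic in z: (1.3820)z²+(0.0393)z+(-0.0620)=0, √Δ=0.5868 → z ∈ {-0.2265, 0.1981}; z = -0.2265 (taking z<0)
x = 0.1109, y = 0.1429

(0.1109, 0.1429, -0.2265)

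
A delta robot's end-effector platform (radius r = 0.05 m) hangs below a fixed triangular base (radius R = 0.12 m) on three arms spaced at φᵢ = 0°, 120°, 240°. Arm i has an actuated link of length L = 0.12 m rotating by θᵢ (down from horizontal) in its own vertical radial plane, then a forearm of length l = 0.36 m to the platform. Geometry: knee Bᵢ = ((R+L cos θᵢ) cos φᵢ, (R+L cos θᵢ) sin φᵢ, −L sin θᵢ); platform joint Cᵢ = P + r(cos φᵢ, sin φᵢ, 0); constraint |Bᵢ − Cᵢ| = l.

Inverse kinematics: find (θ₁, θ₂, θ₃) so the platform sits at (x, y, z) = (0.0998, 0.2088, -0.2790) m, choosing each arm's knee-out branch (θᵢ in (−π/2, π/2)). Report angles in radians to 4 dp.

θ₁ = -0.0004, θ₂ = -0.1746, θ₃ = 1.3961

φ1=0.0° → target in arm frame (0.0998, 0.2088)
  A=-0.0298, B=-0.2790, C=(l²−L²−A²−y'²−z²)/(2L)=-0.0297
  √(A²+B²)=0.2806;  θ1 = -1.6772+1.6768 ≈ -0.0004
φ2=120.0° → target in arm frame (0.1309, -0.1908)
  A cos θ + B sin θ = C:  -0.0609·cos θ + -0.2790·sin θ = -0.0115
  √(A²+B²)=0.2856;  θ2 = -1.7858+1.6112 ≈ -0.1746
φ3=240.0° → target in arm frame (-0.2307, -0.0180)
  A=0.3007, B=-0.2790, C=(l²−L²−A²−y'²−z²)/(2L)=-0.2225
  γ=atan2(-0.2790,0.3007)=-0.7479;  ψ=arccos(-0.5424)=2.1441;  θ3=γ+ψ≈1.3961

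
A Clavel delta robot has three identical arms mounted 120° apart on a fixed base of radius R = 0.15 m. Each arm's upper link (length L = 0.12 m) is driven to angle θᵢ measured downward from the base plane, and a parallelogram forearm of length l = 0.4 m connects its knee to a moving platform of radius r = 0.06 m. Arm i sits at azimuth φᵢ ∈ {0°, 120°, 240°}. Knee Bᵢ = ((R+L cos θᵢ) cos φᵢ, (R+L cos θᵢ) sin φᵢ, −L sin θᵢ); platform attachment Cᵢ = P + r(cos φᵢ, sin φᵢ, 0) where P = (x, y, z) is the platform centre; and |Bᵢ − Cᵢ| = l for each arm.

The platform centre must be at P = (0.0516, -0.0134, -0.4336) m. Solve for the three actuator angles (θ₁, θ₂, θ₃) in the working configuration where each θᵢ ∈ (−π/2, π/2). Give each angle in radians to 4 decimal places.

rotate P by −φ1: (0.0516, -0.0134, -0.4336)
  A=0.0384, B=-0.4336, C=(l²−L²−A²−y'²−z²)/(2L)=-0.1836
  θ1 = atan2(B,A) + arccos(C/0.4353) = 0.5237
rotate P by −φ2: (-0.0374, -0.0380, -0.4336)
  e−x'=0.1274;  (l²−L²−(e−x')²−y'²−z²)/2L = -0.2503
  θ2 = atan2(B,A) + arccos(C/0.4519) = 0.8729
arm 3 (φ=240.0°): x'=-0.0142, y'=0.0514
  A=0.1042, B=-0.4336, C=(l²−L²−A²−y'²−z²)/(2L)=-0.2329
  √(A²+B²)=0.4459;  θ3 = -1.3350+2.1204 ≈ 0.7854

θ₁ = 0.5237, θ₂ = 0.8729, θ₃ = 0.7854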